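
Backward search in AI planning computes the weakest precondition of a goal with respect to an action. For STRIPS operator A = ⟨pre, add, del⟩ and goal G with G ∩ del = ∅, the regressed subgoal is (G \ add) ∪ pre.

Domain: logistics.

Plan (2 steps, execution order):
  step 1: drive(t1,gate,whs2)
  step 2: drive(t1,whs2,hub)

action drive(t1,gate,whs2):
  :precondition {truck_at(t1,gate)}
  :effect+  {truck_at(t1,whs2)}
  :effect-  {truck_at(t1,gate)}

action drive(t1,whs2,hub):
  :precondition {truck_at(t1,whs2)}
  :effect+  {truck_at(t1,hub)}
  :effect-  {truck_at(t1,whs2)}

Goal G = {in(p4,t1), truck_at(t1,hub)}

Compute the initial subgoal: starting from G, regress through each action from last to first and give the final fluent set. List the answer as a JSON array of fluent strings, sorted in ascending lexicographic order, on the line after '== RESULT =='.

Regress step by step:
  through step 2 (drive(t1,whs2,hub)): drop {truck_at(t1,hub)}, keep {in(p4,t1)}, require {truck_at(t1,whs2)}
    → {in(p4,t1), truck_at(t1,whs2)}
  through step 1 (drive(t1,gate,whs2)): drop {truck_at(t1,whs2)}, keep {in(p4,t1)}, require {truck_at(t1,gate)}
    → {in(p4,t1), truck_at(t1,gate)}

== RESULT ==
["in(p4,t1)", "truck_at(t1,gate)"]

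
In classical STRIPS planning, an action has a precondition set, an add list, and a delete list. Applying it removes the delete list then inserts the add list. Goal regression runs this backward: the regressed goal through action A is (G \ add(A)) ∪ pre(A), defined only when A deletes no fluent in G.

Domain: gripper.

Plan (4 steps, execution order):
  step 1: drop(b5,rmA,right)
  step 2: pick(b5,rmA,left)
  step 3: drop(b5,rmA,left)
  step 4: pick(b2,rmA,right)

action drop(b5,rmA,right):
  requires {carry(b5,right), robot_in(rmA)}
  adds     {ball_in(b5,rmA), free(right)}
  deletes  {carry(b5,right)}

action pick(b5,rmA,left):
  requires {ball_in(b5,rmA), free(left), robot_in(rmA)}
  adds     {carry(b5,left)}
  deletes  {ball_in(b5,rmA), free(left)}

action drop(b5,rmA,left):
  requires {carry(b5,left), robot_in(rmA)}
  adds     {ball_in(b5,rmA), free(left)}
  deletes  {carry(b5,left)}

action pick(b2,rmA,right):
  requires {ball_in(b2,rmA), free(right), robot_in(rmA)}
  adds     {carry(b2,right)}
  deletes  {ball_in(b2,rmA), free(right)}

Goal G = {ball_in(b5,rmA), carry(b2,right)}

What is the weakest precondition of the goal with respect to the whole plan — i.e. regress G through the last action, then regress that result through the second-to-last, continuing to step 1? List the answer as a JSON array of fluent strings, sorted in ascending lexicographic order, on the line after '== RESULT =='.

Regress step by step:
  through step 4 (pick(b2,rmA,right)): drop {carry(b2,right)}, keep {ball_in(b5,rmA)}, require {ball_in(b2,rmA), free(right), robot_in(rmA)}
    → {ball_in(b2,rmA), ball_in(b5,rmA), free(right), robot_in(rmA)}
  through step 3 (drop(b5,rmA,left)): drop {ball_in(b5,rmA)}, keep {ball_in(b2,rmA), free(right), robot_in(rmA)}, require {carry(b5,left), robot_in(rmA)}
    → {ball_in(b2,rmA), carry(b5,left), free(right), robot_in(rmA)}
  through step 2 (pick(b5,rmA,left)): drop {carry(b5,left)}, keep {ball_in(b2,rmA), free(right), robot_in(rmA)}, require {ball_in(b5,rmA), free(left), robot_in(rmA)}
    → {ball_in(b2,rmA), ball_in(b5,rmA), free(left), free(right), robot_in(rmA)}
  through step 1 (drop(b5,rmA,right)): drop {ball_in(b5,rmA), free(right)}, keep {ball_in(b2,rmA), free(left), robot_in(rmA)}, require {carry(b5,right), robot_in(rmA)}
    → {ball_in(b2,rmA), carry(b5,right), free(left), robot_in(rmA)}

== RESULT ==
["ball_in(b2,rmA)", "carry(b5,right)", "free(left)", "robot_in(rmA)"]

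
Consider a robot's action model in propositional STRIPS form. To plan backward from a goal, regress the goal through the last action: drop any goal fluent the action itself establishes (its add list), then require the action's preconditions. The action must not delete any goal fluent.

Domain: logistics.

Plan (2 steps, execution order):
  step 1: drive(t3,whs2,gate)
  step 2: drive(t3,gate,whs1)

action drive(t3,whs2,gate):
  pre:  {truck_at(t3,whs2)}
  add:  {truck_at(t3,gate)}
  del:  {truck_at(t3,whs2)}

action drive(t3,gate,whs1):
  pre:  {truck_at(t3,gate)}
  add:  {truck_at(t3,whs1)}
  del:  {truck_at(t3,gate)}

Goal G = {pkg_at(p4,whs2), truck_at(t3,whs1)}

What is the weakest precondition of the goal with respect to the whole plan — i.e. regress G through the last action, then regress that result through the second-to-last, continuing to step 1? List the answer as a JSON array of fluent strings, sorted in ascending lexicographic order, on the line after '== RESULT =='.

Regress step by step:
  through step 2 (drive(t3,gate,whs1)): drop {truck_at(t3,whs1)}, keep {pkg_at(p4,whs2)}, require {truck_at(t3,gate)}
    → {pkg_at(p4,whs2), truck_at(t3,gate)}
  through step 1 (drive(t3,whs2,gate)): drop {truck_at(t3,gate)}, keep {pkg_at(p4,whs2)}, require {truck_at(t3,whs2)}
    → {pkg_at(p4,whs2), truck_at(t3,whs2)}

== RESULT ==
["pkg_at(p4,whs2)", "truck_at(t3,whs2)"]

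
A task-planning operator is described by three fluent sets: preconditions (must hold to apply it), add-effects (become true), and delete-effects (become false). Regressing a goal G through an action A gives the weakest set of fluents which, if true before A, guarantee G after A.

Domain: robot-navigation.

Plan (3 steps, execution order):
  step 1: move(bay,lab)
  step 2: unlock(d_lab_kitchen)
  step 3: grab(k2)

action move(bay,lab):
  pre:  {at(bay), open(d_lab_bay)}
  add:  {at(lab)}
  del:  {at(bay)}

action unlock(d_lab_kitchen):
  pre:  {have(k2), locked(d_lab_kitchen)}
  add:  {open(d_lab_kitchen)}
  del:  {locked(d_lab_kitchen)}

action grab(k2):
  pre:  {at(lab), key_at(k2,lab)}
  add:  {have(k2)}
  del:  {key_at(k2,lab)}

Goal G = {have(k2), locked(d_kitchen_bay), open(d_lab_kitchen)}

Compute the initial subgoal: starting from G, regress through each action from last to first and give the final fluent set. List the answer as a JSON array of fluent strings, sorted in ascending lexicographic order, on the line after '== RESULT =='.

Regress step by step:
  through step 3 (grab(k2)): drop {have(k2)}, keep {locked(d_kitchen_bay), open(d_lab_kitchen)}, require {at(lab), key_at(k2,lab)}
    → {at(lab), key_at(k2,lab), locked(d_kitchen_bay), open(d_lab_kitchen)}
  through step 2 (unlock(d_lab_kitchen)): drop {open(d_lab_kitchen)}, keep {at(lab), key_at(k2,lab), locked(d_kitchen_bay)}, require {have(k2), locked(d_lab_kitchen)}
    → {at(lab), have(k2), key_at(k2,lab), locked(d_kitchen_bay), locked(d_lab_kitchen)}
  through step 1 (move(bay,lab)): drop {at(lab)}, keep {have(k2), key_at(k2,lab), locked(d_kitchen_bay), locked(d_lab_kitchen)}, require {at(bay), open(d_lab_bay)}
    → {at(bay), have(k2), key_at(k2,lab), locked(d_kitchen_bay), locked(d_lab_kitchen), open(d_lab_bay)}

== RESULT ==
["at(bay)", "have(k2)", "key_at(k2,lab)", "locked(d_kitchen_bay)", "locked(d_lab_kitchen)", "open(d_lab_bay)"]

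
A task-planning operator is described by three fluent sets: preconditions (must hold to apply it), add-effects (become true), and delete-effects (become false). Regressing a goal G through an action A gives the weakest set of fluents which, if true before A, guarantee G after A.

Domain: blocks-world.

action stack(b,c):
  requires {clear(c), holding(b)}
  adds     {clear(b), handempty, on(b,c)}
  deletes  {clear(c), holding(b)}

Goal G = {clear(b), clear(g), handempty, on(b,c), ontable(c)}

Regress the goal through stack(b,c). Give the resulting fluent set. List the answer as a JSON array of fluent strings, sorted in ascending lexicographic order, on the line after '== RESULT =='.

Compute (G \ add) ∪ pre:
  G ∩ del = {}  (empty — regression defined)
  G \ add = {clear(b), clear(g), handempty, on(b,c), ontable(c)} \ {clear(b), handempty, on(b,c)} = {clear(g), ontable(c)}
  ∪ pre   = {clear(g), ontable(c)} ∪ {clear(c), holding(b)}
          = {clear(c), clear(g), holding(b), ontable(c)}

== RESULT ==
["clear(c)", "clear(g)", "holding(b)", "ontable(c)"]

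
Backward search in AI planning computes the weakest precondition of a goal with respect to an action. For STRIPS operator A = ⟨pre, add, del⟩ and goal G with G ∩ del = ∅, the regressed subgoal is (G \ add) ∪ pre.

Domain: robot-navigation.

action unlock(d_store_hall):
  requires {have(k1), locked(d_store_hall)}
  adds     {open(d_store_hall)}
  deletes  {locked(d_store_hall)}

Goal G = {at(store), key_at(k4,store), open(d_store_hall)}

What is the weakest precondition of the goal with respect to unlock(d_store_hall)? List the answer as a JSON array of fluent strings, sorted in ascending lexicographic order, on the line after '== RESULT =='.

Compute (G \ add) ∪ pre:
  G ∩ del = {}  (empty — regression defined)
  G \ add = {at(store), key_at(k4,store), open(d_store_hall)} \ {open(d_store_hall)} = {at(store), key_at(k4,store)}
  ∪ pre   = {at(store), key_at(k4,store)} ∪ {have(k1), locked(d_store_hall)}
          = {at(store), have(k1), key_at(k4,store), locked(d_store_hall)}

== RESULT ==
["at(store)", "have(k1)", "key_at(k4,store)", "locked(d_store_hall)"]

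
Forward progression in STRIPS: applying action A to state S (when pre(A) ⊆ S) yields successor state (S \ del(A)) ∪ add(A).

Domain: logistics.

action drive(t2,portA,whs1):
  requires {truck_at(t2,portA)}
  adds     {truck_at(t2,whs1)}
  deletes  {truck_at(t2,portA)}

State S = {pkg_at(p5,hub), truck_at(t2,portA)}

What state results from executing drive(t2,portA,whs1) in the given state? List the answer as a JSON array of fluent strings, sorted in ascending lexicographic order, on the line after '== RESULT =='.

Compute (S \ del) ∪ add:
  pre ⊆ S: {truck_at(t2,portA)} ⊆ S  — applicable
  S \ del = {pkg_at(p5,hub)}
  ∪ add   = {pkg_at(p5,hub), truck_at(t2,whs1)}

== RESULT ==
["pkg_at(p5,hub)", "truck_at(t2,whs1)"]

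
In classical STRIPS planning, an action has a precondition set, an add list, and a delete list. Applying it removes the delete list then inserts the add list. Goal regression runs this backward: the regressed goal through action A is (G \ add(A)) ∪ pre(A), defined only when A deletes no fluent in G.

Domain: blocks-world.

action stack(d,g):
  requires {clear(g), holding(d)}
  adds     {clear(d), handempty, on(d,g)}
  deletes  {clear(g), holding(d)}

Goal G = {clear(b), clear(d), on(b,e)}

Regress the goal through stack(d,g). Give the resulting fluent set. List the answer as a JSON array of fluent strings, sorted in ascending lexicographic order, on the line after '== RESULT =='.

Compute (G \ add) ∪ pre:
  G ∩ del = {}  (empty — regression defined)
  G \ add = {clear(b), clear(d), on(b,e)} \ {clear(d), handempty, on(d,g)} = {clear(b), on(b,e)}
  ∪ pre   = {clear(b), on(b,e)} ∪ {clear(g), holding(d)}
          = {clear(b), clear(g), holding(d), on(b,e)}

== RESULT ==
["clear(b)", "clear(g)", "holding(d)", "on(b,e)"]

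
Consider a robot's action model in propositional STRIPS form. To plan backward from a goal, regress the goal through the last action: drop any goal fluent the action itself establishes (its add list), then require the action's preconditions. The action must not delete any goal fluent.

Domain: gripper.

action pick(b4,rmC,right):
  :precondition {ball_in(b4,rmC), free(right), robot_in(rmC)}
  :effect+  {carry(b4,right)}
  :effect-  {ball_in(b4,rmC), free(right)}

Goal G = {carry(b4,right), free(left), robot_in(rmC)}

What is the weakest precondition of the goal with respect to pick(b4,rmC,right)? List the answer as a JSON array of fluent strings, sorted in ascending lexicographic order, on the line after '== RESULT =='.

Compute (G \ add) ∪ pre:
  G ∩ del = {}  (empty — regression defined)
  G \ add = {carry(b4,right), free(left), robot_in(rmC)} \ {carry(b4,right)} = {free(left), robot_in(rmC)}
  ∪ pre   = {free(left), robot_in(rmC)} ∪ {ball_in(b4,rmC), free(right), robot_in(rmC)}
          = {ball_in(b4,rmC), free(left), free(right), robot_in(rmC)}

== RESULT ==
["ball_in(b4,rmC)", "free(left)", "free(right)", "robot_in(rmC)"]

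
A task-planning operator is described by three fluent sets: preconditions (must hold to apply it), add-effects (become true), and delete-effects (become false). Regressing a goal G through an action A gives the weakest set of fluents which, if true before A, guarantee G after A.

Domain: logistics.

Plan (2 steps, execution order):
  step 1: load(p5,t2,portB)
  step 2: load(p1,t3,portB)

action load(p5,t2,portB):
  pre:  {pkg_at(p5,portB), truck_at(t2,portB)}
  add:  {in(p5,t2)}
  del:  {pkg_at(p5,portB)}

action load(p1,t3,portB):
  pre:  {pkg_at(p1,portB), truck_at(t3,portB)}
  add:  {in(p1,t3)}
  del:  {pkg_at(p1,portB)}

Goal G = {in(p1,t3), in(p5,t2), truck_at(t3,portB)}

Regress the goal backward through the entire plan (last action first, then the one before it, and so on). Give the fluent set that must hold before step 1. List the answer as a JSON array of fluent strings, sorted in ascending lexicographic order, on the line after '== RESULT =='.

Work backward from the goal:
  through step 2 (load(p1,t3,portB)): drop {in(p1,t3)}, keep {in(p5,t2), truck_at(t3,portB)}, require {pkg_at(p1,portB), truck_at(t3,portB)}
    → {in(p5,t2), pkg_at(p1,portB), truck_at(t3,portB)}
  through step 1 (load(p5,t2,portB)): drop {in(p5,t2)}, keep {pkg_at(p1,portB), truck_at(t3,portB)}, require {pkg_at(p5,portB), truck_at(t2,portB)}
    → {pkg_at(p1,portB), pkg_at(p5,portB), truck_at(t2,portB), truck_at(t3,portB)}

== RESULT ==
["pkg_at(p1,portB)", "pkg_at(p5,portB)", "truck_at(t2,portB)", "truck_at(t3,portB)"]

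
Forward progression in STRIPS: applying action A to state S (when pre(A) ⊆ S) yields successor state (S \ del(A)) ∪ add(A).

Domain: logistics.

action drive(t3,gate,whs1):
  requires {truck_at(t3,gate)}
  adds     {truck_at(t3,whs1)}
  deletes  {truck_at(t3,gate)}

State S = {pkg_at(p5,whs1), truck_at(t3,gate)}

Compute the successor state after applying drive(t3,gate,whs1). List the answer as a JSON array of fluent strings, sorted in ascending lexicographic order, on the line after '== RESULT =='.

Progress:
  pre ⊆ S: {truck_at(t3,gate)} ⊆ S  — applicable
  S \ del = {pkg_at(p5,whs1)}
  ∪ add   = {pkg_at(p5,whs1), truck_at(t3,whs1)}

== RESULT ==
["pkg_at(p5,whs1)", "truck_at(t3,whs1)"]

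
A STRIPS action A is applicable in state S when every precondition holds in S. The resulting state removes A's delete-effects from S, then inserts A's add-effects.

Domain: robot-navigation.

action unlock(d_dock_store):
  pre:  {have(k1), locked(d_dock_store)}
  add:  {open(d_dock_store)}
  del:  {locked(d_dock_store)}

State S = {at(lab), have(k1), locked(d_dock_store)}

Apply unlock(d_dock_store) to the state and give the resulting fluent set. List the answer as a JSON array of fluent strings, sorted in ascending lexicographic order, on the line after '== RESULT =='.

Compute (S \ del) ∪ add:
  pre ⊆ S: {have(k1), locked(d_dock_store)} ⊆ S  — applicable
  S \ del = {at(lab), have(k1)}
  ∪ add   = {at(lab), have(k1), open(d_dock_store)}

== RESULT ==
["at(lab)", "have(k1)", "open(d_dock_store)"]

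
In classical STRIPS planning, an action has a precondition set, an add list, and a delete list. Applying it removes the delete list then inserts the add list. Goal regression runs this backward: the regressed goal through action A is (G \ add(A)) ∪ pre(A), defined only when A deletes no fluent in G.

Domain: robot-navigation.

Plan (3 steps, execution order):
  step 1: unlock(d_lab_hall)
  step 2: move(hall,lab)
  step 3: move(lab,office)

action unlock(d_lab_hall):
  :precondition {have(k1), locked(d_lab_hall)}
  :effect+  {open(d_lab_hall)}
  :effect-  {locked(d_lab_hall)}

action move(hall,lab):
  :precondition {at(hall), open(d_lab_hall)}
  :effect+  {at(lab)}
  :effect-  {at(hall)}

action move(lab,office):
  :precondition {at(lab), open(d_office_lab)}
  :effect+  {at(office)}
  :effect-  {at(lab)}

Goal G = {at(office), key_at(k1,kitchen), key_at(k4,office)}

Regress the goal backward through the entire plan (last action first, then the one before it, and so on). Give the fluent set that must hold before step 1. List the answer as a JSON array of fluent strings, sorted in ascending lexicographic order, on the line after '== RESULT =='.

Regress step by step:
  through step 3 (move(lab,office)): drop {at(office)}, keep {key_at(k1,kitchen), key_at(k4,office)}, require {at(lab), open(d_office_lab)}
    → {at(lab), key_at(k1,kitchen), key_at(k4,office), open(d_office_lab)}
  through step 2 (move(hall,lab)): drop {at(lab)}, keep {key_at(k1,kitchen), key_at(k4,office), open(d_office_lab)}, require {at(hall), open(d_lab_hall)}
    → {at(hall), key_at(k1,kitchen), key_at(k4,office), open(d_lab_hall), open(d_office_lab)}
  through step 1 (unlock(d_lab_hall)): drop {open(d_lab_hall)}, keep {at(hall), key_at(k1,kitchen), key_at(k4,office), open(d_office_lab)}, require {have(k1), locked(d_lab_hall)}
    → {at(hall), have(k1), key_at(k1,kitchen), key_at(k4,office), locked(d_lab_hall), open(d_office_lab)}

== RESULT ==
["at(hall)", "have(k1)", "key_at(k1,kitchen)", "key_at(k4,office)", "locked(d_lab_hall)", "open(d_office_lab)"]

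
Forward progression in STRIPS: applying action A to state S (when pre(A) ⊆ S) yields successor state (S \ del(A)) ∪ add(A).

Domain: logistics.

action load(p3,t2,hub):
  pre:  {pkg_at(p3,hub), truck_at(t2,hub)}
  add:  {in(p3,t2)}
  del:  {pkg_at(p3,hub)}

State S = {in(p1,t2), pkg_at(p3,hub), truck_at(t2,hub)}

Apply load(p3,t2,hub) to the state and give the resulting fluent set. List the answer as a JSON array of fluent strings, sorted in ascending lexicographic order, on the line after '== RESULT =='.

Compute (S \ del) ∪ add:
  pre ⊆ S: {pkg_at(p3,hub), truck_at(t2,hub)} ⊆ S  — applicable
  S \ del = {in(p1,t2), truck_at(t2,hub)}
  ∪ add   = {in(p1,t2), in(p3,t2), truck_at(t2,hub)}

== RESULT ==
["in(p1,t2)", "in(p3,t2)", "truck_at(t2,hub)"]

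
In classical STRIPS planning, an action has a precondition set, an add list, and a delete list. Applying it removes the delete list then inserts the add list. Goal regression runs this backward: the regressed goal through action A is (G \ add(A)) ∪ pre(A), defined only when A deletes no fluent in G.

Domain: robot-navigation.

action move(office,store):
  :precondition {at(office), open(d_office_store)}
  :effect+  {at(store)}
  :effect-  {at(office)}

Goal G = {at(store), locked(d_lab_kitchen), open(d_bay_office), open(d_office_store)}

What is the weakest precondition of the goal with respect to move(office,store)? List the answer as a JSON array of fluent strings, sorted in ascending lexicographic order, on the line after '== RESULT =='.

Regress:
  G ∩ del = {}  (empty — regression defined)
  G \ add = {at(store), locked(d_lab_kitchen), open(d_bay_office), open(d_office_store)} \ {at(store)} = {locked(d_lab_kitchen), open(d_bay_office), open(d_office_store)}
  ∪ pre   = {locked(d_lab_kitchen), open(d_bay_office), open(d_office_store)} ∪ {at(office), open(d_office_store)}
          = {at(office), locked(d_lab_kitchen), open(d_bay_office), open(d_office_store)}

== RESULT ==
["at(office)", "locked(d_lab_kitchen)", "open(d_bay_office)", "open(d_office_store)"]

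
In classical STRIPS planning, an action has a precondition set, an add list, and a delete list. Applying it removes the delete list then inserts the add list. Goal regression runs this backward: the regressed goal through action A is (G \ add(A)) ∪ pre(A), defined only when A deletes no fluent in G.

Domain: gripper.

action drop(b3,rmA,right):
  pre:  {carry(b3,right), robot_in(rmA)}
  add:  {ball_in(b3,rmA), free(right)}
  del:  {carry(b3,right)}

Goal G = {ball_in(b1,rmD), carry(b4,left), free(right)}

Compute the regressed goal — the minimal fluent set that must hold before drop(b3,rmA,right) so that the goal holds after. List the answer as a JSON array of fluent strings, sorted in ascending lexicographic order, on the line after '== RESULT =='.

Compute (G \ add) ∪ pre:
  G ∩ del = {}  (empty — regression defined)
  G \ add = {ball_in(b1,rmD), carry(b4,left), free(right)} \ {ball_in(b3,rmA), free(right)} = {ball_in(b1,rmD), carry(b4,left)}
  ∪ pre   = {ball_in(b1,rmD), carry(b4,left)} ∪ {carry(b3,right), robot_in(rmA)}
          = {ball_in(b1,rmD), carry(b3,right), carry(b4,left), robot_in(rmA)}

== RESULT ==
["ball_in(b1,rmD)", "carry(b3,right)", "carry(b4,left)", "robot_in(rmA)"]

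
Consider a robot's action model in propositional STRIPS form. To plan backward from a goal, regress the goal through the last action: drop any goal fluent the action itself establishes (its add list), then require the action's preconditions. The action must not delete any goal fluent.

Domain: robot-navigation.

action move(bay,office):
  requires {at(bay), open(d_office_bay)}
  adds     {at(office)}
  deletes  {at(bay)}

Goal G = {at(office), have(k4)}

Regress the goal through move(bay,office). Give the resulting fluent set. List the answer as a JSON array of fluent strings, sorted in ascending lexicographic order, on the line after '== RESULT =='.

Compute (G \ add) ∪ pre:
  G ∩ del = {}  (empty — regression defined)
  G \ add = {at(office), have(k4)} \ {at(office)} = {have(k4)}
  ∪ pre   = {have(k4)} ∪ {at(bay), open(d_office_bay)}
          = {at(bay), have(k4), open(d_office_bay)}

== RESULT ==
["at(bay)", "have(k4)", "open(d_office_bay)"]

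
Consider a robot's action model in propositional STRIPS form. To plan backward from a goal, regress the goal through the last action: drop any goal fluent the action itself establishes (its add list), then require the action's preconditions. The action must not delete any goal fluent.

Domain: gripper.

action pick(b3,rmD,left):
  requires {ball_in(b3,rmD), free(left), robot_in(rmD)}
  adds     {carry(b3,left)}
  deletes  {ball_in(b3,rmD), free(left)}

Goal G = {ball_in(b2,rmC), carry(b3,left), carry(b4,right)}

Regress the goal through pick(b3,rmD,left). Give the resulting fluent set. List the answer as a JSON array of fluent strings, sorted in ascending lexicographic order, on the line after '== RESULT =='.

Regress:
  G ∩ del = {}  (empty — regression defined)
  G \ add = {ball_in(b2,rmC), carry(b3,left), carry(b4,right)} \ {carry(b3,left)} = {ball_in(b2,rmC), carry(b4,right)}
  ∪ pre   = {ball_in(b2,rmC), carry(b4,right)} ∪ {ball_in(b3,rmD), free(left), robot_in(rmD)}
          = {ball_in(b2,rmC), ball_in(b3,rmD), carry(b4,right), free(left), robot_in(rmD)}

== RESULT ==
["ball_in(b2,rmC)", "ball_in(b3,rmD)", "carry(b4,right)", "free(left)", "robot_in(rmD)"]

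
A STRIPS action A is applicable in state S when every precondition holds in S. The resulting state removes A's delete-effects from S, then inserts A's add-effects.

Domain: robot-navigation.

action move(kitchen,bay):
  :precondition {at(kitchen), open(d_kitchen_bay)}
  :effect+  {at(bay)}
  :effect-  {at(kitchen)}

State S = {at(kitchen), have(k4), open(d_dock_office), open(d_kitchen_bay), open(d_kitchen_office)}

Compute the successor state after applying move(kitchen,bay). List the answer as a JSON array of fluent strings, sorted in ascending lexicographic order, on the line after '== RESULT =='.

Progress:
  pre ⊆ S: {at(kitchen), open(d_kitchen_bay)} ⊆ S  — applicable
  S \ del = {have(k4), open(d_dock_office), open(d_kitchen_bay), open(d_kitchen_office)}
  ∪ add   = {at(bay), have(k4), open(d_dock_office), open(d_kitchen_bay), open(d_kitchen_office)}

== RESULT ==
["at(bay)", "have(k4)", "open(d_dock_office)", "open(d_kitchen_bay)", "open(d_kitchen_office)"]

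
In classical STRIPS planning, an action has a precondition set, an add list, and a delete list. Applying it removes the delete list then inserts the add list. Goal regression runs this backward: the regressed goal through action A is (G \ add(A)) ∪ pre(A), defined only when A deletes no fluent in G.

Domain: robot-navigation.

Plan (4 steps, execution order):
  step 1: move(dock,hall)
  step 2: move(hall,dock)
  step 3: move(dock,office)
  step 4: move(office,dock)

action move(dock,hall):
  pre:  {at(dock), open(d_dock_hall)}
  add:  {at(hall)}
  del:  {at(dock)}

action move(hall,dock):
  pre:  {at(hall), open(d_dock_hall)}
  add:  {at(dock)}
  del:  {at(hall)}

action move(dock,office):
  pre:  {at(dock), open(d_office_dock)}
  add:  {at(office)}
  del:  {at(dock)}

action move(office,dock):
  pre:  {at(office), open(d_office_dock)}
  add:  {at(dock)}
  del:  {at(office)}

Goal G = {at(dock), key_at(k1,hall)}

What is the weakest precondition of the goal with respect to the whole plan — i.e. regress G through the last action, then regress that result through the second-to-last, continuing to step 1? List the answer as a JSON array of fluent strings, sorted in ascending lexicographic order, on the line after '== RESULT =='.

Work backward from the goal:
  through step 4 (move(office,dock)): drop {at(dock)}, keep {key_at(k1,hall)}, require {at(office), open(d_office_dock)}
    → {at(office), key_at(k1,hall), open(d_office_dock)}
  through step 3 (move(dock,office)): drop {at(office)}, keep {key_at(k1,hall), open(d_office_dock)}, require {at(dock), open(d_office_dock)}
    → {at(dock), key_at(k1,hall), open(d_office_dock)}
  through step 2 (move(hall,dock)): drop {at(dock)}, keep {key_at(k1,hall), open(d_office_dock)}, require {at(hall), open(d_dock_hall)}
    → {at(hall), key_at(k1,hall), open(d_dock_hall), open(d_office_dock)}
  through step 1 (move(dock,hall)): drop {at(hall)}, keep {key_at(k1,hall), open(d_dock_hall), open(d_office_dock)}, require {at(dock), open(d_dock_hall)}
    → {at(dock), key_at(k1,hall), open(d_dock_hall), open(d_office_dock)}

== RESULT ==
["at(dock)", "key_at(k1,hall)", "open(d_dock_hall)", "open(d_office_dock)"]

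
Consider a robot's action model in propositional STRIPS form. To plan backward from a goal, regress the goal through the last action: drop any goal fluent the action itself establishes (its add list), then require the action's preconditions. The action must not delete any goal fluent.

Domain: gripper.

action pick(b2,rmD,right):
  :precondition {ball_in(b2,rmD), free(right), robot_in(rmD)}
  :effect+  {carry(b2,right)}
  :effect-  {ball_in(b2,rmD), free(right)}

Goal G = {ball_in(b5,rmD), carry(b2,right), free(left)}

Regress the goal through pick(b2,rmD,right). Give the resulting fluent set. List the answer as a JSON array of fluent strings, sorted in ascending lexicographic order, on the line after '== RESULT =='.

Regress:
  G ∩ del = {}  (empty — regression defined)
  G \ add = {ball_in(b5,rmD), carry(b2,right), free(left)} \ {carry(b2,right)} = {ball_in(b5,rmD), free(left)}
  ∪ pre   = {ball_in(b5,rmD), free(left)} ∪ {ball_in(b2,rmD), free(right), robot_in(rmD)}
          = {ball_in(b2,rmD), ball_in(b5,rmD), free(left), free(right), robot_in(rmD)}

== RESULT ==
["ball_in(b2,rmD)", "ball_in(b5,rmD)", "free(left)", "free(right)", "robot_in(rmD)"]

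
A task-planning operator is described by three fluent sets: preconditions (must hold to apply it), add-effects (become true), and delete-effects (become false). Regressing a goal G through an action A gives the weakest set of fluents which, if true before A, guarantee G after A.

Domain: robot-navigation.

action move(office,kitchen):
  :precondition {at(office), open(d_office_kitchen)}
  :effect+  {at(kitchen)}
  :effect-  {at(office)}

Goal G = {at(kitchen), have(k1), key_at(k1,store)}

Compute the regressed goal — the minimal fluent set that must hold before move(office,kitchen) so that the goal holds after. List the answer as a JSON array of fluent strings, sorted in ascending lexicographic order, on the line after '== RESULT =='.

Compute (G \ add) ∪ pre:
  G ∩ del = {}  (empty — regression defined)
  G \ add = {at(kitchen), have(k1), key_at(k1,store)} \ {at(kitchen)} = {have(k1), key_at(k1,store)}
  ∪ pre   = {have(k1), key_at(k1,store)} ∪ {at(office), open(d_office_kitchen)}
          = {at(office), have(k1), key_at(k1,store), open(d_office_kitchen)}

== RESULT ==
["at(office)", "have(k1)", "key_at(k1,store)", "open(d_office_kitchen)"]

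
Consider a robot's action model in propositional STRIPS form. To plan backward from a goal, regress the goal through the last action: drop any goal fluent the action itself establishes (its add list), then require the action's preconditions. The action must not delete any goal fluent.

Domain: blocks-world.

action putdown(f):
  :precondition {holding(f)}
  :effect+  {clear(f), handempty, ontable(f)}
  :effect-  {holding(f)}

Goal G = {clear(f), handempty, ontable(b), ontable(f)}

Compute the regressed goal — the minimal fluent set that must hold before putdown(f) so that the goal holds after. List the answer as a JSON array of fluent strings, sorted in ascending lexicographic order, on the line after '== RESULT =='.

Compute (G \ add) ∪ pre:
  G ∩ del = {}  (empty — regression defined)
  G \ add = {clear(f), handempty, ontable(b), ontable(f)} \ {clear(f), handempty, ontable(f)} = {ontable(b)}
  ∪ pre   = {ontable(b)} ∪ {holding(f)}
          = {holding(f), ontable(b)}

== RESULT ==
["holding(f)", "ontable(b)"]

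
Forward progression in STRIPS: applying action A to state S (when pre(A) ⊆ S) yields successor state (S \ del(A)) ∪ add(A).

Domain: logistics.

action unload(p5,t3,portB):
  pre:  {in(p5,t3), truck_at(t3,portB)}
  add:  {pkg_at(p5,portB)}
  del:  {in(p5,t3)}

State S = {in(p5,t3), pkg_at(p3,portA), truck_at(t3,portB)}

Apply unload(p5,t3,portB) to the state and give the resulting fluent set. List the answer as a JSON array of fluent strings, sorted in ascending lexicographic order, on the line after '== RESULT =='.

Progress:
  pre ⊆ S: {in(p5,t3), truck_at(t3,portB)} ⊆ S  — applicable
  S \ del = {pkg_at(p3,portA), truck_at(t3,portB)}
  ∪ add   = {pkg_at(p3,portA), pkg_at(p5,portB), truck_at(t3,portB)}

== RESULT ==
["pkg_at(p3,portA)", "pkg_at(p5,portB)", "truck_at(t3,portB)"]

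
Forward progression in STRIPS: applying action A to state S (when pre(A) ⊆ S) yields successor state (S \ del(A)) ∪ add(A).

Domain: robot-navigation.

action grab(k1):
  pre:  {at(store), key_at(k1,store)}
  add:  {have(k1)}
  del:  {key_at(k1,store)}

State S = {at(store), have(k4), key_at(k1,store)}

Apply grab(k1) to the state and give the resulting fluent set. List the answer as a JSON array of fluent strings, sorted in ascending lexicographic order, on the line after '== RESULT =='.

Progress:
  pre ⊆ S: {at(store), key_at(k1,store)} ⊆ S  — applicable
  S \ del = {at(store), have(k4)}
  ∪ add   = {at(store), have(k1), have(k4)}

== RESULT ==
["at(store)", "have(k1)", "have(k4)"]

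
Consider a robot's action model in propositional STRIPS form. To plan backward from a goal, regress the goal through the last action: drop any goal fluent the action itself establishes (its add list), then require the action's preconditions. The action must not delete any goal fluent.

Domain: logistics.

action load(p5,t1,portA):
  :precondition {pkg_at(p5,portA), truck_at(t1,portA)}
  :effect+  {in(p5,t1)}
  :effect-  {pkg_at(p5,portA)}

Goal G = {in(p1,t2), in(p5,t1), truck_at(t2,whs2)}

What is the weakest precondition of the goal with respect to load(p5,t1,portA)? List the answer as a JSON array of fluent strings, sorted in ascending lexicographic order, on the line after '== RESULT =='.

Compute (G \ add) ∪ pre:
  G ∩ del = {}  (empty — regression defined)
  G \ add = {in(p1,t2), in(p5,t1), truck_at(t2,whs2)} \ {in(p5,t1)} = {in(p1,t2), truck_at(t2,whs2)}
  ∪ pre   = {in(p1,t2), truck_at(t2,whs2)} ∪ {pkg_at(p5,portA), truck_at(t1,portA)}
          = {in(p1,t2), pkg_at(p5,portA), truck_at(t1,portA), truck_at(t2,whs2)}

== RESULT ==
["in(p1,t2)", "pkg_at(p5,portA)", "truck_at(t1,portA)", "truck_at(t2,whs2)"]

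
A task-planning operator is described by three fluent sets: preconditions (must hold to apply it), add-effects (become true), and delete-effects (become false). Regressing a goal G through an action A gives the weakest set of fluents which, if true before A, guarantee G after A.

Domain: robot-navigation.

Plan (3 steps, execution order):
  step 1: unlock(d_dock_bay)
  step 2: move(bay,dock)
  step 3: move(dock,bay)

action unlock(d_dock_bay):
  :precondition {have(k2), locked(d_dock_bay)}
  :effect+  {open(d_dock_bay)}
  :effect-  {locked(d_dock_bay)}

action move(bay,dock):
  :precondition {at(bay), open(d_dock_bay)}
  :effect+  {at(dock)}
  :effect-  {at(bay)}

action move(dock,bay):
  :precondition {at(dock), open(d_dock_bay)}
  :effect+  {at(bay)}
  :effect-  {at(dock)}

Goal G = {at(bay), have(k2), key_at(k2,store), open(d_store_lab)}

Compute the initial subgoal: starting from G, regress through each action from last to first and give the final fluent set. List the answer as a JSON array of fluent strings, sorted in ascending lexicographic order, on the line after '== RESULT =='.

Regress step by step:
  through step 3 (move(dock,bay)): drop {at(bay)}, keep {have(k2), key_at(k2,store), open(d_store_lab)}, require {at(dock), open(d_dock_bay)}
    → {at(dock), have(k2), key_at(k2,store), open(d_dock_bay), open(d_store_lab)}
  through step 2 (move(bay,dock)): drop {at(dock)}, keep {have(k2), key_at(k2,store), open(d_dock_bay), open(d_store_lab)}, require {at(bay), open(d_dock_bay)}
    → {at(bay), have(k2), key_at(k2,store), open(d_dock_bay), open(d_store_lab)}
  through step 1 (unlock(d_dock_bay)): drop {open(d_dock_bay)}, keep {at(bay), have(k2), key_at(k2,store), open(d_store_lab)}, require {have(k2), locked(d_dock_bay)}
    → {at(bay), have(k2), key_at(k2,store), locked(d_dock_bay), open(d_store_lab)}

== RESULT ==
["at(bay)", "have(k2)", "key_at(k2,store)", "locked(d_dock_bay)", "open(d_store_lab)"]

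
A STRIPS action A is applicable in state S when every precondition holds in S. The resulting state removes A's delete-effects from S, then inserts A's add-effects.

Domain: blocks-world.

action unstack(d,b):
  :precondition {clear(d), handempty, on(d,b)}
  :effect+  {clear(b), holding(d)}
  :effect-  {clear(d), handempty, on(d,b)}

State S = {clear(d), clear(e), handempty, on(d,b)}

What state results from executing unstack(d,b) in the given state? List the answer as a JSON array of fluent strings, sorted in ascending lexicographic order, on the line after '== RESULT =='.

Progress:
  pre ⊆ S: {clear(d), handempty, on(d,b)} ⊆ S  — applicable
  S \ del = {clear(e)}
  ∪ add   = {clear(b), clear(e), holding(d)}

== RESULT ==
["clear(b)", "clear(e)", "holding(d)"]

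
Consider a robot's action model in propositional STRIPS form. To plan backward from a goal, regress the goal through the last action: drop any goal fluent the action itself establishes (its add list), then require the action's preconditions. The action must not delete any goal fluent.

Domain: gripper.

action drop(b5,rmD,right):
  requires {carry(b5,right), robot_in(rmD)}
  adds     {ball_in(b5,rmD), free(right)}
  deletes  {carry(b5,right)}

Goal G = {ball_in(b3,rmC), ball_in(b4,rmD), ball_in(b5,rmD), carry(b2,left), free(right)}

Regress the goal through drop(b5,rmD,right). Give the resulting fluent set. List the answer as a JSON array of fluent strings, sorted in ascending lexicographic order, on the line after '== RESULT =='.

Regress:
  G ∩ del = {}  (empty — regression defined)
  G \ add = {ball_in(b3,rmC), ball_in(b4,rmD), ball_in(b5,rmD), carry(b2,left), free(right)} \ {ball_in(b5,rmD), free(right)} = {ball_in(b3,rmC), ball_in(b4,rmD), carry(b2,left)}
  ∪ pre   = {ball_in(b3,rmC), ball_in(b4,rmD), carry(b2,left)} ∪ {carry(b5,right), robot_in(rmD)}
          = {ball_in(b3,rmC), ball_in(b4,rmD), carry(b2,left), carry(b5,right), robot_in(rmD)}

== RESULT ==
["ball_in(b3,rmC)", "ball_in(b4,rmD)", "carry(b2,left)", "carry(b5,right)", "robot_in(rmD)"]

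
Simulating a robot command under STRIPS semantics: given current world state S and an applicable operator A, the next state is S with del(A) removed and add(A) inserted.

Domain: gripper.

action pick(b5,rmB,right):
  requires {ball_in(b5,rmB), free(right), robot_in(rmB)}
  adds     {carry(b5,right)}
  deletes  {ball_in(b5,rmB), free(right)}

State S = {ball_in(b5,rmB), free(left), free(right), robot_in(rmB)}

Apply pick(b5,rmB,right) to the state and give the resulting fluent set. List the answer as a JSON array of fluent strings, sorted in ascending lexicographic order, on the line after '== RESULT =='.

Compute (S \ del) ∪ add:
  pre ⊆ S: {ball_in(b5,rmB), free(right), robot_in(rmB)} ⊆ S  — applicable
  S \ del = {free(left), robot_in(rmB)}
  ∪ add   = {carry(b5,right), free(left), robot_in(rmB)}

== RESULT ==
["carry(b5,right)", "free(left)", "robot_in(rmB)"]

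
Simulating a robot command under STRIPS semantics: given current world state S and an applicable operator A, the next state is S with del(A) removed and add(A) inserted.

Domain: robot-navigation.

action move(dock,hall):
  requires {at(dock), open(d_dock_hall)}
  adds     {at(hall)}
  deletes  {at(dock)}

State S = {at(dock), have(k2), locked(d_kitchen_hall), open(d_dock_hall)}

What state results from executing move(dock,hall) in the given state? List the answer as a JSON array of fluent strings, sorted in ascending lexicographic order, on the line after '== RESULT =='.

Compute (S \ del) ∪ add:
  pre ⊆ S: {at(dock), open(d_dock_hall)} ⊆ S  — applicable
  S \ del = {have(k2), locked(d_kitchen_hall), open(d_dock_hall)}
  ∪ add   = {at(hall), have(k2), locked(d_kitchen_hall), open(d_dock_hall)}

== RESULT ==
["at(hall)", "have(k2)", "locked(d_kitchen_hall)", "open(d_dock_hall)"]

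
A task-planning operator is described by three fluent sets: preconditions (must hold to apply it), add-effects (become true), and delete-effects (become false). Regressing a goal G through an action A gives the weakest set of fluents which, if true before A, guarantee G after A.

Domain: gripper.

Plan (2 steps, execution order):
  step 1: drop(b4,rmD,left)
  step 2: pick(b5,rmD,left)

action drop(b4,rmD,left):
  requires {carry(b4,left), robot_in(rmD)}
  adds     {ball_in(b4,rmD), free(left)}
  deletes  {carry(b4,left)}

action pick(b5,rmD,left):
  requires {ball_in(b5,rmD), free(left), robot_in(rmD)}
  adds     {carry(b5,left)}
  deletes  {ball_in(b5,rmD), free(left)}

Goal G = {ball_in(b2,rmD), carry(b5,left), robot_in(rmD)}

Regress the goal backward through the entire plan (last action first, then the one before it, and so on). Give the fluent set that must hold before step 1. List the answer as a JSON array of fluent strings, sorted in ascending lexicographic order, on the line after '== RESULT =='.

Regress step by step:
  through step 2 (pick(b5,rmD,left)): drop {carry(b5,left)}, keep {ball_in(b2,rmD), robot_in(rmD)}, require {ball_in(b5,rmD), free(left), robot_in(rmD)}
    → {ball_in(b2,rmD), ball_in(b5,rmD), free(left), robot_in(rmD)}
  through step 1 (drop(b4,rmD,left)): drop {free(left)}, keep {ball_in(b2,rmD), ball_in(b5,rmD), robot_in(rmD)}, require {carry(b4,left), robot_in(rmD)}
    → {ball_in(b2,rmD), ball_in(b5,rmD), carry(b4,left), robot_in(rmD)}

== RESULT ==
["ball_in(b2,rmD)", "ball_in(b5,rmD)", "carry(b4,left)", "robot_in(rmD)"]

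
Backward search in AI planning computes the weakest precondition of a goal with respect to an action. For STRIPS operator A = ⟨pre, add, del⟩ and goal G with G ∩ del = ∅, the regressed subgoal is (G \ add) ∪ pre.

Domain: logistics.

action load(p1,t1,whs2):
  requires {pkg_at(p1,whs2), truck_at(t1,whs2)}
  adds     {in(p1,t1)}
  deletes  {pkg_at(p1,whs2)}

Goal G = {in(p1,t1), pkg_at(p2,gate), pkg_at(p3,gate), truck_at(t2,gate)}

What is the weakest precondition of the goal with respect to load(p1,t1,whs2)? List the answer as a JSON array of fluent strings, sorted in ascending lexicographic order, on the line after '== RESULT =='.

Compute (G \ add) ∪ pre:
  G ∩ del = {}  (empty — regression defined)
  G \ add = {in(p1,t1), pkg_at(p2,gate), pkg_at(p3,gate), truck_at(t2,gate)} \ {in(p1,t1)} = {pkg_at(p2,gate), pkg_at(p3,gate), truck_at(t2,gate)}
  ∪ pre   = {pkg_at(p2,gate), pkg_at(p3,gate), truck_at(t2,gate)} ∪ {pkg_at(p1,whs2), truck_at(t1,whs2)}
          = {pkg_at(p1,whs2), pkg_at(p2,gate), pkg_at(p3,gate), truck_at(t1,whs2), truck_at(t2,gate)}

== RESULT ==
["pkg_at(p1,whs2)", "pkg_at(p2,gate)", "pkg_at(p3,gate)", "truck_at(t1,whs2)", "truck_at(t2,gate)"]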